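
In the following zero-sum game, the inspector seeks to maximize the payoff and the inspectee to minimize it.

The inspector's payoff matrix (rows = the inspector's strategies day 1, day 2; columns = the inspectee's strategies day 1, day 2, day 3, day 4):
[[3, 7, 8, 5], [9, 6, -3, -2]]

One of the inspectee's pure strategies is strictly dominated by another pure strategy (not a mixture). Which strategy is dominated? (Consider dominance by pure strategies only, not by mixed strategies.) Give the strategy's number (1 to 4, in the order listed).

The inspectee prefers columns that give the inspector less. Compare day 2 with day 4: 5 < 7, -2 < 6.
So day 4 strictly dominates day 2 for the inspectee; day 2 is strictly dominated.

2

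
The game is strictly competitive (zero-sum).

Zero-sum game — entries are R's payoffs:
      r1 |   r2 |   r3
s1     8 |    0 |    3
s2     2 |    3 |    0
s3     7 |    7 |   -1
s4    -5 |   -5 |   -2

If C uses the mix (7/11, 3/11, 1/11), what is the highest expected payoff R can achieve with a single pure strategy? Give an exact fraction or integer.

s1: (8)·(7/11) + (0)·(3/11) + (3)·(1/11) = 59/11.
s2: (2)·(7/11) + (3)·(3/11) + (0)·(1/11) = 23/11.
s3: (7)·(7/11) + (7)·(3/11) + (-1)·(1/11) = 69/11.
s4: (-5)·(7/11) + (-5)·(3/11) + (-2)·(1/11) = -52/11.
The best pure response is s3 with expected payoff 69/11.

69/11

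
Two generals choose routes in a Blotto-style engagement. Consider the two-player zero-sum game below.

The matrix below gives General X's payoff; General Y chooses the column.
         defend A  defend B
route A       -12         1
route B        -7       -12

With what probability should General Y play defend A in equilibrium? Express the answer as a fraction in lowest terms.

Row minima are -12 and -12, so General X's maximin is -12; column maxima are -7 and 1, so General Y's minimax is -7. These differ, so the equilibrium is in mixed strategies.
Let General Y play defend A with probability q. General X is indifferent when −12q + (1−q) = −7q − 12(1−q), giving q = 13/18.

13/18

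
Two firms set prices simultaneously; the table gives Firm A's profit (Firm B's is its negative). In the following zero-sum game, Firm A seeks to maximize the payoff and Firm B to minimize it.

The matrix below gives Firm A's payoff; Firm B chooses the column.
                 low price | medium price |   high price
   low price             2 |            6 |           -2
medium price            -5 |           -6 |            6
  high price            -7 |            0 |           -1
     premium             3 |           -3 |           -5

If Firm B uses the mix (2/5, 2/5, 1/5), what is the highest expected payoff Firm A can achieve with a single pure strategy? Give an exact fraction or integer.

low price: (2)·(2/5) + (6)·(2/5) + (-2)·(1/5) = 14/5.
medium price: (-5)·(2/5) + (-6)·(2/5) + (6)·(1/5) = -16/5.
high price: (-7)·(2/5) + (0)·(2/5) + (-1)·(1/5) = -3.
premium: (3)·(2/5) + (-3)·(2/5) + (-5)·(1/5) = -1.
The best pure response is low price with expected payoff 14/5.

14/5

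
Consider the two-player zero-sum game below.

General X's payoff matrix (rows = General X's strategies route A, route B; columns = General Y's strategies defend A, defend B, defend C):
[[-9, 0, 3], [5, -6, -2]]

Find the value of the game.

Column defend C is strictly dominated by defend B for General Y (it gives General X more in every row).
The remaining 2×2 game on (route A, route B) × (defend A, defend B) has no saddle point. Let General X play route A with probability p; indifference gives −9p + 5(1−p) = −6(1−p), so p = 11/20.
Similarly General Y's optimal q on defend A is 3/10, and the value is -9·(3/10) + (0)·(7/10) = -27/10.

-27/10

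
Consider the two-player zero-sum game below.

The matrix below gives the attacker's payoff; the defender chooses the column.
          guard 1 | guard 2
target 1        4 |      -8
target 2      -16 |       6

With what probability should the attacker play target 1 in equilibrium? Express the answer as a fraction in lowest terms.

11/17

Row minima are -8 and -16, so the attacker's maximin is -8; column maxima are 4 and 6, so the defender's minimax is 4. These differ, so the equilibrium is in mixed strategies.
Let the attacker play target 1 with probability p. The defender is indifferent when 4p − 16(1−p) = −8p + 6(1−p), giving p = 11/17.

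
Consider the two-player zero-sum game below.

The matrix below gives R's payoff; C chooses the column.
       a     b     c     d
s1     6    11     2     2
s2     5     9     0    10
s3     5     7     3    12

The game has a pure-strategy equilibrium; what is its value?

3

Row minima: 2, 0, 3 → R's maximin is 3.
Column maxima: 6, 11, 3, 12 → C's minimax is 3.
They coincide at (s3, c), so the value is 3.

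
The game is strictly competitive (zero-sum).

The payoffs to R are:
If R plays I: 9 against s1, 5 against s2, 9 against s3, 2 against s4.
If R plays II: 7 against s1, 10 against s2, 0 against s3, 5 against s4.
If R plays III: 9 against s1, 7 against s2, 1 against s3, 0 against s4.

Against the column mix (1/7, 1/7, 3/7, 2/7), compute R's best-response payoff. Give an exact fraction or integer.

I: (9)·(1/7) + (5)·(1/7) + (9)·(3/7) + (2)·(2/7) = 45/7.
II: (7)·(1/7) + (10)·(1/7) + (0)·(3/7) + (5)·(2/7) = 27/7.
III: (9)·(1/7) + (7)·(1/7) + (1)·(3/7) + (0)·(2/7) = 19/7.
The best pure response is I with expected payoff 45/7.

45/7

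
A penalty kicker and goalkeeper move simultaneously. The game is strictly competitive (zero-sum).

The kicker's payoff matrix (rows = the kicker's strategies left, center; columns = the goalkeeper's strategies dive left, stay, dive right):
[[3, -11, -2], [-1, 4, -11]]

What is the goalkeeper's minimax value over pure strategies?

The worst case (largest entry) in each column is dive left: 3, stay: 4, dive right: -2.
The best (smallest) of these is -2.

-2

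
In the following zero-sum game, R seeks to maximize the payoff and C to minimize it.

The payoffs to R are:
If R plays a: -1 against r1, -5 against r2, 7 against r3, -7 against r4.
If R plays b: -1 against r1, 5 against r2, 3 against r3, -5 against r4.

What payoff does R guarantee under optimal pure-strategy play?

-5

Row minima: -7, -5 → R's maximin is -5.
Column maxima: -1, 5, 7, -5 → C's minimax is -5.
They coincide at (b, r4), so the value is -5.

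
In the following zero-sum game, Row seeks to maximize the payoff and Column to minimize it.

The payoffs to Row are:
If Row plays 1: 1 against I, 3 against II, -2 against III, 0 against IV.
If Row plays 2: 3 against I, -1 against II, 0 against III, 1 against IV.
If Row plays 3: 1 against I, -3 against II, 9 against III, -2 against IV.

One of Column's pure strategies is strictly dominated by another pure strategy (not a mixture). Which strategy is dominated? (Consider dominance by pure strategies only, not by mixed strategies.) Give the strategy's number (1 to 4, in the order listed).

Column prefers columns that give Row less. Compare I with IV: 0 < 1, 1 < 3, -2 < 1.
So IV strictly dominates I for Column; I is strictly dominated.

1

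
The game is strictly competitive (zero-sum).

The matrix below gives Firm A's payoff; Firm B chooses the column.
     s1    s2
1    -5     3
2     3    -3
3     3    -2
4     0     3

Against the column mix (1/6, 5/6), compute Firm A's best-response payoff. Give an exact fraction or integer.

5/2

1: (-5)·(1/6) + (3)·(5/6) = 5/3.
2: (3)·(1/6) + (-3)·(5/6) = -2.
3: (3)·(1/6) + (-2)·(5/6) = -7/6.
4: (0)·(1/6) + (3)·(5/6) = 5/2.
The best pure response is 4 with expected payoff 5/2.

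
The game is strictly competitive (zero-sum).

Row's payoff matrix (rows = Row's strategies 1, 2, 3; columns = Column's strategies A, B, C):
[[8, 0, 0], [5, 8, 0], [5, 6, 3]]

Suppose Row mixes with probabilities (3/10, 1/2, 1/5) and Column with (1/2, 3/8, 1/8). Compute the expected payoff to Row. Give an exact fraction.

199/40

Against (1/2, 3/8, 1/8), each row's expected payoff is 1: 4; 2: 11/2; 3: 41/8.
Taking the (3/10, 1/2, 1/5)-weighted average: (3/10)·(4) + (1/2)·(11/2) + (1/5)·(41/8) = 199/40.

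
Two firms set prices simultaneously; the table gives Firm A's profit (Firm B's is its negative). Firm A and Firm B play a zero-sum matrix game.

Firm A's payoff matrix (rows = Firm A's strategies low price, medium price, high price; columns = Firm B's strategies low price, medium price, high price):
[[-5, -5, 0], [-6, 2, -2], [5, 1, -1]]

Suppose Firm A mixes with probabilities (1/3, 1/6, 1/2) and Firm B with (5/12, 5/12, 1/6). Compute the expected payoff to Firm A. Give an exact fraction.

Against (5/12, 5/12, 1/6), each row's expected payoff is low price: -25/6; medium price: -2; high price: 7/3.
Taking the (1/3, 1/6, 1/2)-weighted average: (1/3)·(-25/6) + (1/6)·(-2) + (1/2)·(7/3) = -5/9.

-5/9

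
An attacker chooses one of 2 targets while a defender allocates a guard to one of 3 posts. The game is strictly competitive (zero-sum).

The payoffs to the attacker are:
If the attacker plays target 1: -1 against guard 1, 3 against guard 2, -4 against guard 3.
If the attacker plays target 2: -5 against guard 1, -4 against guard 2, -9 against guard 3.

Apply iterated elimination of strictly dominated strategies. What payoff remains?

-4

Row target 2 is strictly dominated by row target 1 (-1>-5, 3>-4, -4>-9); eliminate target 2.
Column guard 1 is strictly dominated by guard 3 for the defender (-4<-1); eliminate guard 1.
Column guard 2 is strictly dominated by guard 3 for the defender (-4<3); eliminate guard 2.
Only (target 1, guard 3) remains, with payoff -4.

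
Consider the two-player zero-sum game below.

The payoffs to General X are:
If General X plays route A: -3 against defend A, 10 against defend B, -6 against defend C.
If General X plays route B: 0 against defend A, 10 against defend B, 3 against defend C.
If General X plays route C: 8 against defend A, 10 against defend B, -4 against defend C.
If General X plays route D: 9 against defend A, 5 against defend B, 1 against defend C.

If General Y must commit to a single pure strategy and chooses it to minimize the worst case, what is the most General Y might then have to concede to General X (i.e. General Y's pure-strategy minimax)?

3

The worst case (largest entry) in each column is defend A: 9, defend B: 10, defend C: 3.
The best (smallest) of these is 3.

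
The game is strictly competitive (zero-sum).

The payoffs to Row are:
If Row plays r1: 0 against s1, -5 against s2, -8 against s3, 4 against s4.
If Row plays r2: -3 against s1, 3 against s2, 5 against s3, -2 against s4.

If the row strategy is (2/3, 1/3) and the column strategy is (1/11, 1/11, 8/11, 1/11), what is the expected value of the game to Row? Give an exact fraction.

Against (1/11, 1/11, 8/11, 1/11), each row's expected payoff is r1: -65/11; r2: 38/11.
Taking the (2/3, 1/3)-weighted average: (2/3)·(-65/11) + (1/3)·(38/11) = -92/33.

-92/33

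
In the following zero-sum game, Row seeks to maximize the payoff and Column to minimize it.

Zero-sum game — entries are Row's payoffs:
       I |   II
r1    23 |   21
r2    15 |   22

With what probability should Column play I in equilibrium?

1/9

Row minima are 21 and 15, so Row's maximin is 21; column maxima are 23 and 22, so Column's minimax is 22. These differ, so the equilibrium is in mixed strategies.
Let Column play I with probability q. Row is indifferent when 23q + 21(1−q) = 15q + 22(1−q), giving q = 1/9.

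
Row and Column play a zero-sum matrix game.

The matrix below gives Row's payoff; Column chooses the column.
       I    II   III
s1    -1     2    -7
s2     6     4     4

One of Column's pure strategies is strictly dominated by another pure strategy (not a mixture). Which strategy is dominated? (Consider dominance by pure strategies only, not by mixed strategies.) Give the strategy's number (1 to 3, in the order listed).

Column prefers columns that give Row less. Compare I with III: -7 < -1, 4 < 6.
So III strictly dominates I for Column; I is strictly dominated.

1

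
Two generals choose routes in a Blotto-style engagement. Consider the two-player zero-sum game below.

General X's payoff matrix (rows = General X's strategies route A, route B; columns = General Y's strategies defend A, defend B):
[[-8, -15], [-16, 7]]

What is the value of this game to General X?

-148/15

Row minima are -15 and -16, so General X's maximin is -15; column maxima are -8 and 7, so General Y's minimax is -8. These differ, so the equilibrium is in mixed strategies.
Let General X play route A with probability p. General Y is indifferent when −8p − 16(1−p) = −15p + 7(1−p), giving p = 23/30.
Let General Y play defend A with probability q. General X is indifferent when −8q − 15(1−q) = −16q + 7(1−q), giving q = 11/15.
The value is -8·(11/15) + (-15)·(4/15) = -148/15.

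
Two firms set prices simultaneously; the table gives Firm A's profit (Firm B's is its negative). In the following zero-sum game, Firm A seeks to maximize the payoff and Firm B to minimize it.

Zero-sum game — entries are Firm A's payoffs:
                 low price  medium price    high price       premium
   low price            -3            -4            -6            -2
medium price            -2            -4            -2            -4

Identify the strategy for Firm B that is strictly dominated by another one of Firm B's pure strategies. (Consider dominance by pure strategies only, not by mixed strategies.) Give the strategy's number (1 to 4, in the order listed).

1

Firm B prefers columns that give Firm A less. Compare low price with medium price: -4 < -3, -4 < -2.
So medium price strictly dominates low price for Firm B; low price is strictly dominated.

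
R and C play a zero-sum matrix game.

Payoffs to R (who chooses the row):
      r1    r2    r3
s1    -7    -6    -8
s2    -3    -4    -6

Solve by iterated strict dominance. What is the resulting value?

Row s1 is strictly dominated by row s2 (-3>-7, -4>-6, -6>-8); eliminate s1.
Column r2 is strictly dominated by r3 for C (-6<-4); eliminate r2.
Column r1 is strictly dominated by r3 for C (-6<-3); eliminate r1.
Only (s2, r3) remains, with payoff -6.

-6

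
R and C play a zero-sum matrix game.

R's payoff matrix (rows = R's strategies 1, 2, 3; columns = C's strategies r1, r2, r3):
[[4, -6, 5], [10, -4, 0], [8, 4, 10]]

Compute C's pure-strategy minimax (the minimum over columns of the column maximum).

The worst case (largest entry) in each column is r1: 10, r2: 4, r3: 10.
The best (smallest) of these is 4.

4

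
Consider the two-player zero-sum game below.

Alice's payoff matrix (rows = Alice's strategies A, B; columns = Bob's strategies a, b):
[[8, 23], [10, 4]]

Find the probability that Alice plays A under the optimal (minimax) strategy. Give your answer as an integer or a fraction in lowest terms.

2/7

Row minima are 8 and 4, so Alice's maximin is 8; column maxima are 10 and 23, so Bob's minimax is 10. These differ, so the equilibrium is in mixed strategies.
Let Alice play A with probability p. Bob is indifferent when 8p + 10(1−p) = 23p + 4(1−p), giving p = 2/7.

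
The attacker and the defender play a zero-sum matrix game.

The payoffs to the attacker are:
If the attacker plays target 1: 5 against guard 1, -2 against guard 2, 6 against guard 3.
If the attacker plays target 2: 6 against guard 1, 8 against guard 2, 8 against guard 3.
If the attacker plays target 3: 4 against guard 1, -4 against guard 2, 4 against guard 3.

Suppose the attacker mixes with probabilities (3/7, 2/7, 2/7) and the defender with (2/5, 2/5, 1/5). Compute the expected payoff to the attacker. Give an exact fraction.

116/35

Against (2/5, 2/5, 1/5), each row's expected payoff is target 1: 12/5; target 2: 36/5; target 3: 4/5.
Taking the (3/7, 2/7, 2/7)-weighted average: (3/7)·(12/5) + (2/7)·(36/5) + (2/7)·(4/5) = 116/35.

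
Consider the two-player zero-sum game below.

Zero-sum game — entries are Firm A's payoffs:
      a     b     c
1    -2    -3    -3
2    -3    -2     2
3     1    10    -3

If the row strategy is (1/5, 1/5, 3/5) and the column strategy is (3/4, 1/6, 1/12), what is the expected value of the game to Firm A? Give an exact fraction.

Against (3/4, 1/6, 1/12), each row's expected payoff is 1: -9/4; 2: -29/12; 3: 13/6.
Taking the (1/5, 1/5, 3/5)-weighted average: (1/5)·(-9/4) + (1/5)·(-29/12) + (3/5)·(13/6) = 11/30.

11/30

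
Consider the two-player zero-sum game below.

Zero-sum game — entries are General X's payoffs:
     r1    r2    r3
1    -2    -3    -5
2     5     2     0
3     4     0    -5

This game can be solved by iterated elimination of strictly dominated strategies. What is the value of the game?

0

Column r1 is strictly dominated by r2 for General Y (-3<-2, 2<5, 0<4); eliminate r1.
Column r2 is strictly dominated by r3 for General Y (-5<-3, 0<2, -5<0); eliminate r2.
Row 1 is strictly dominated by row 2 (0>-5); eliminate 1.
Row 3 is strictly dominated by row 2 (0>-5); eliminate 3.
Only (2, r3) remains, with payoff 0.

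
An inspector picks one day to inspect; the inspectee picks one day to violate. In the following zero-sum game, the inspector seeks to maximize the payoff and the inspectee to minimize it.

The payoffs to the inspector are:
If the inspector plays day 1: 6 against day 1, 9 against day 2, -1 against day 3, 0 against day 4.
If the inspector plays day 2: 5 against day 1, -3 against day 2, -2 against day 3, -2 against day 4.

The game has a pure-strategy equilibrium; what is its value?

-1

Row minima: -1, -3 → the inspector's maximin is -1.
Column maxima: 6, 9, -1, 0 → the inspectee's minimax is -1.
They coincide at (day 1, day 3), so the value is -1.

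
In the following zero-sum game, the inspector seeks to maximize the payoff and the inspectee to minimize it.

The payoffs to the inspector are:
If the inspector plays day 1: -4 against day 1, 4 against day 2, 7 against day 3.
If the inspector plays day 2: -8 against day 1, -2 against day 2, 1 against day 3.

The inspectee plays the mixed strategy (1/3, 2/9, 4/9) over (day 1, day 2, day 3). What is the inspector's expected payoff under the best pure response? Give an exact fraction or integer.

8/3

day 1: (-4)·(1/3) + (4)·(2/9) + (7)·(4/9) = 8/3.
day 2: (-8)·(1/3) + (-2)·(2/9) + (1)·(4/9) = -8/3.
The best pure response is day 1 with expected payoff 8/3.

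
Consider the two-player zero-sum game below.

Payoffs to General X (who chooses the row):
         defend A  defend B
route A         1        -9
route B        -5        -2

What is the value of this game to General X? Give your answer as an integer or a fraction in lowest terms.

-47/13

Row minima are -9 and -5, so General X's maximin is -5; column maxima are 1 and -2, so General Y's minimax is -2. These differ, so the equilibrium is in mixed strategies.
Let General X play route A with probability p. General Y is indifferent when p − 5(1−p) = −9p − 2(1−p), giving p = 3/13.
Let General Y play defend A with probability q. General X is indifferent when q − 9(1−q) = −5q − 2(1−q), giving q = 7/13.
The value is 1·(7/13) + (-9)·(6/13) = -47/13.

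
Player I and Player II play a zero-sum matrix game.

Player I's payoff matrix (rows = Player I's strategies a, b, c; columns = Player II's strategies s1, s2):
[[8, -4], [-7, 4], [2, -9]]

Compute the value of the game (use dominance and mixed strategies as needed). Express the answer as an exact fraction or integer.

Row c is strictly dominated by row a, so Player I never plays it.
The remaining 2×2 game on (a, b) × (s1, s2) has no saddle point. Let Player I play a with probability p; indifference gives 8p − 7(1−p) = −4p + 4(1−p), so p = 11/23.
Similarly Player II's optimal q on s1 is 8/23, and the value is 8·(8/23) + (-4)·(15/23) = 4/23.

4/23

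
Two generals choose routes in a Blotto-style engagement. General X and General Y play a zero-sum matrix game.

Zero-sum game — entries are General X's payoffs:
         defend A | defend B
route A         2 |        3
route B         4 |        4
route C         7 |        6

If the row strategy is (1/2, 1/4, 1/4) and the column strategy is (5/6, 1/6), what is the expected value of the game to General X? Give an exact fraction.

Against (5/6, 1/6), each row's expected payoff is route A: 13/6; route B: 4; route C: 41/6.
Taking the (1/2, 1/4, 1/4)-weighted average: (1/2)·(13/6) + (1/4)·(4) + (1/4)·(41/6) = 91/24.

91/24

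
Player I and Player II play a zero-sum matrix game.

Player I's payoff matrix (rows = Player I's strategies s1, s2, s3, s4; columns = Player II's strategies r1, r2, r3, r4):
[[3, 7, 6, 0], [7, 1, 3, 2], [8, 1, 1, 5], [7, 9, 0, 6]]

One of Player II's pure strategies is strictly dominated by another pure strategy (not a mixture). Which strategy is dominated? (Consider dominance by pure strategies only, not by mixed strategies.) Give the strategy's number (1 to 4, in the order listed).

Player II prefers columns that give Player I less. Compare r1 with r4: 0 < 3, 2 < 7, 5 < 8, 6 < 7.
So r4 strictly dominates r1 for Player II; r1 is strictly dominated.

1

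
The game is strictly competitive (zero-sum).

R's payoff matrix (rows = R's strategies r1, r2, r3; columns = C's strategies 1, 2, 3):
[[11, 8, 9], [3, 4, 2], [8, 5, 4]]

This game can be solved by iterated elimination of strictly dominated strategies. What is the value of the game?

8

Row r3 is strictly dominated by row r1 (11>8, 8>5, 9>4); eliminate r3.
Row r2 is strictly dominated by row r1 (11>3, 8>4, 9>2); eliminate r2.
Column 3 is strictly dominated by 2 for C (8<9); eliminate 3.
Column 1 is strictly dominated by 2 for C (8<11); eliminate 1.
Only (r1, 2) remains, with payoff 8.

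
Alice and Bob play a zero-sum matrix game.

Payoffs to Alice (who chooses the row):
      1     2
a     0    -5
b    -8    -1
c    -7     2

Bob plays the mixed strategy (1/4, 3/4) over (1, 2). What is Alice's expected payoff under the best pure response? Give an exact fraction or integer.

a: (0)·(1/4) + (-5)·(3/4) = -15/4.
b: (-8)·(1/4) + (-1)·(3/4) = -11/4.
c: (-7)·(1/4) + (2)·(3/4) = -1/4.
The best pure response is c with expected payoff -1/4.

-1/4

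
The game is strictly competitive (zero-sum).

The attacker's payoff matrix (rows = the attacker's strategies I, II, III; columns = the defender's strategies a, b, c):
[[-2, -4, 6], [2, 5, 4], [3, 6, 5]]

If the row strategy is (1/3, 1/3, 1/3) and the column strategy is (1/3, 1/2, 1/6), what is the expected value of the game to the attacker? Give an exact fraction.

Against (1/3, 1/2, 1/6), each row's expected payoff is I: -5/3; II: 23/6; III: 29/6.
Taking the (1/3, 1/3, 1/3)-weighted average: (1/3)·(-5/3) + (1/3)·(23/6) + (1/3)·(29/6) = 7/3.

7/3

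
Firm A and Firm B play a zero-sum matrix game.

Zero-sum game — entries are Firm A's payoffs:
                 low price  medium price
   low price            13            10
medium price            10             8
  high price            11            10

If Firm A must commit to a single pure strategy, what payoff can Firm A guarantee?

The worst-case payoff for each row is low price: 10, medium price: 8, high price: 10.
The best of these is 10.

10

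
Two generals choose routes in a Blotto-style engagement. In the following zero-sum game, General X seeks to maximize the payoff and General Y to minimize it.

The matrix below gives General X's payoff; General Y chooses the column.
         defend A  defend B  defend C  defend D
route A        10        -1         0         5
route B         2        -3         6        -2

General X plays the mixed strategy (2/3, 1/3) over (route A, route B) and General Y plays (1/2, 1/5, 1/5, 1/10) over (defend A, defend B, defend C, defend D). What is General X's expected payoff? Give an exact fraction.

4

Against (1/2, 1/5, 1/5, 1/10), each row's expected payoff is route A: 53/10; route B: 7/5.
Taking the (2/3, 1/3)-weighted average: (2/3)·(53/10) + (1/3)·(7/5) = 4.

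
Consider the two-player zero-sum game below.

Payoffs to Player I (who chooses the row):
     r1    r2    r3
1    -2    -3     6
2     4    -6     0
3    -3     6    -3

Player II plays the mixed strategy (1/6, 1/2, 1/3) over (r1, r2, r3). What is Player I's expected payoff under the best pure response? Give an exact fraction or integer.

3/2

1: (-2)·(1/6) + (-3)·(1/2) + (6)·(1/3) = 1/6.
2: (4)·(1/6) + (-6)·(1/2) + (0)·(1/3) = -7/3.
3: (-3)·(1/6) + (6)·(1/2) + (-3)·(1/3) = 3/2.
The best pure response is 3 with expected payoff 3/2.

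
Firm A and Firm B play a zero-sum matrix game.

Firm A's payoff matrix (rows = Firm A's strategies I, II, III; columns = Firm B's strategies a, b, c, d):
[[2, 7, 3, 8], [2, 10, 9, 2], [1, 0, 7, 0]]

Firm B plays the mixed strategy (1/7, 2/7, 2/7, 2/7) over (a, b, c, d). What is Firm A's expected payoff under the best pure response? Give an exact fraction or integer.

44/7

I: (2)·(1/7) + (7)·(2/7) + (3)·(2/7) + (8)·(2/7) = 38/7.
II: (2)·(1/7) + (10)·(2/7) + (9)·(2/7) + (2)·(2/7) = 44/7.
III: (1)·(1/7) + (0)·(2/7) + (7)·(2/7) + (0)·(2/7) = 15/7.
The best pure response is II with expected payoff 44/7.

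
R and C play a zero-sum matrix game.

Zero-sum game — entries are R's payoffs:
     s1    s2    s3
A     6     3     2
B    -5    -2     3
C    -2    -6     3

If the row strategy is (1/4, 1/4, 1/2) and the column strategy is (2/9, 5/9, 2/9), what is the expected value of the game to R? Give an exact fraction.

-13/12

Against (2/9, 5/9, 2/9), each row's expected payoff is A: 31/9; B: -14/9; C: -28/9.
Taking the (1/4, 1/4, 1/2)-weighted average: (1/4)·(31/9) + (1/4)·(-14/9) + (1/2)·(-28/9) = -13/12.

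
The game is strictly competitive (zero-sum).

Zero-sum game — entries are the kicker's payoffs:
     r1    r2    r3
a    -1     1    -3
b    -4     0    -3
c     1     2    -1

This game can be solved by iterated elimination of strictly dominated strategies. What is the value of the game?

-1

Row b is strictly dominated by row c (1>-4, 2>0, -1>-3); eliminate b.
Row a is strictly dominated by row c (1>-1, 2>1, -1>-3); eliminate a.
Column r1 is strictly dominated by r3 for the goalkeeper (-1<1); eliminate r1.
Column r2 is strictly dominated by r3 for the goalkeeper (-1<2); eliminate r2.
Only (c, r3) remains, with payoff -1.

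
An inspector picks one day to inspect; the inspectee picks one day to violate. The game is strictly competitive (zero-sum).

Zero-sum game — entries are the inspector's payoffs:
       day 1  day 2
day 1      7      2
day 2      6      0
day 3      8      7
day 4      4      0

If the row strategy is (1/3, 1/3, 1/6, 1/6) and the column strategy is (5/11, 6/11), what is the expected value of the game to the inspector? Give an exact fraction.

128/33

Against (5/11, 6/11), each row's expected payoff is day 1: 47/11; day 2: 30/11; day 3: 82/11; day 4: 20/11.
Taking the (1/3, 1/3, 1/6, 1/6)-weighted average: (1/3)·(47/11) + (1/3)·(30/11) + (1/6)·(82/11) + (1/6)·(20/11) = 128/33.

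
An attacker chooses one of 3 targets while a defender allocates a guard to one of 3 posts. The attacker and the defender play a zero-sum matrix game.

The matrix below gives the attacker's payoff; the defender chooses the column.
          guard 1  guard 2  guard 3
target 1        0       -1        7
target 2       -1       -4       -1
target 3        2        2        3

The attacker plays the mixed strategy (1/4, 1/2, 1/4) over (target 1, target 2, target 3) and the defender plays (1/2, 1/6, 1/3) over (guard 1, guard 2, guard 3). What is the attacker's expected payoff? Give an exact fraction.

Against (1/2, 1/6, 1/3), each row's expected payoff is target 1: 13/6; target 2: -3/2; target 3: 7/3.
Taking the (1/4, 1/2, 1/4)-weighted average: (1/4)·(13/6) + (1/2)·(-3/2) + (1/4)·(7/3) = 3/8.

3/8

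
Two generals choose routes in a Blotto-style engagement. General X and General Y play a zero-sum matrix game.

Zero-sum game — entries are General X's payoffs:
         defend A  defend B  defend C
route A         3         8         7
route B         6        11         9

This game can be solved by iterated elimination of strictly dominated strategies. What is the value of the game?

Row route A is strictly dominated by row route B (6>3, 11>8, 9>7); eliminate route A.
Column defend B is strictly dominated by defend A for General Y (6<11); eliminate defend B.
Column defend C is strictly dominated by defend A for General Y (6<9); eliminate defend C.
Only (route B, defend A) remains, with payoff 6.

6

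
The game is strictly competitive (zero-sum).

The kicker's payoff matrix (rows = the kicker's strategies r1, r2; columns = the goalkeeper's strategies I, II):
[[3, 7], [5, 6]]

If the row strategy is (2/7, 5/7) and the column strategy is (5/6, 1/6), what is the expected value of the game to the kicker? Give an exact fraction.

Against (5/6, 1/6), each row's expected payoff is r1: 11/3; r2: 31/6.
Taking the (2/7, 5/7)-weighted average: (2/7)·(11/3) + (5/7)·(31/6) = 199/42.

199/42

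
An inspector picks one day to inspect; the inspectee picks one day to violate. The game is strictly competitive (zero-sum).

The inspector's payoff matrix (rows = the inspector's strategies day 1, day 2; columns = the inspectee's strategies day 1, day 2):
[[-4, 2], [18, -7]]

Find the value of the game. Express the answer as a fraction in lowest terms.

8/31

Row minima are -4 and -7, so the inspector's maximin is -4; column maxima are 18 and 2, so the inspectee's minimax is 2. These differ, so the equilibrium is in mixed strategies.
Let the inspector play day 1 with probability p. The inspectee is indifferent when −4p + 18(1−p) = 2p − 7(1−p), giving p = 25/31.
Let the inspectee play day 1 with probability q. The inspector is indifferent when −4q + 2(1−q) = 18q − 7(1−q), giving q = 9/31.
The value is -4·(9/31) + (2)·(22/31) = 8/31.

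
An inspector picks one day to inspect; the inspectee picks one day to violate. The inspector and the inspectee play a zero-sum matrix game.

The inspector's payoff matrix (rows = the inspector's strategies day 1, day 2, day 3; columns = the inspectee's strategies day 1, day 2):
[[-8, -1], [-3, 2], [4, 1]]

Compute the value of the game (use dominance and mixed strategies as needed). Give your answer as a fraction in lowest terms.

11/8

Row day 1 is strictly dominated by row day 2, so the inspector never plays it.
The remaining 2×2 game on (day 2, day 3) × (day 1, day 2) has no saddle point. Let the inspector play day 2 with probability p; indifference gives −3p + 4(1−p) = 2p + (1−p), so p = 3/8.
Similarly the inspectee's optimal q on day 1 is 1/8, and the value is -3·(1/8) + (2)·(7/8) = 11/8.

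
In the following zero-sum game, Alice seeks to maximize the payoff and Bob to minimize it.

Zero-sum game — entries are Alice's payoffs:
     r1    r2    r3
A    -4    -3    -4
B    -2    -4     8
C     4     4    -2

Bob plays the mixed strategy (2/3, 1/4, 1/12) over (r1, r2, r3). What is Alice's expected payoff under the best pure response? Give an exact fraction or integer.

A: (-4)·(2/3) + (-3)·(1/4) + (-4)·(1/12) = -15/4.
B: (-2)·(2/3) + (-4)·(1/4) + (8)·(1/12) = -5/3.
C: (4)·(2/3) + (4)·(1/4) + (-2)·(1/12) = 7/2.
The best pure response is C with expected payoff 7/2.

7/2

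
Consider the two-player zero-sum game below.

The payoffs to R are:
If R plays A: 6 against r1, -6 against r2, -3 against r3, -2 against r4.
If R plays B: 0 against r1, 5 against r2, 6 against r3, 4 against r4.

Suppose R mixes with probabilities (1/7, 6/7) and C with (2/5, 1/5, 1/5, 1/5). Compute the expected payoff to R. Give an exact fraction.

Against (2/5, 1/5, 1/5, 1/5), each row's expected payoff is A: 1/5; B: 3.
Taking the (1/7, 6/7)-weighted average: (1/7)·(1/5) + (6/7)·(3) = 13/5.

13/5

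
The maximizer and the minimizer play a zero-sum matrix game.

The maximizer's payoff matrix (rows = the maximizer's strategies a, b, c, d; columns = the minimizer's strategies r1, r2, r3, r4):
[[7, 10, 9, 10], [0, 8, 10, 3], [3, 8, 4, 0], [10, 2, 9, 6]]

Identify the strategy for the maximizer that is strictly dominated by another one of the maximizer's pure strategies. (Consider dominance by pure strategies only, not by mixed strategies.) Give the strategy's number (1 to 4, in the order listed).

3

Compare c with a: 7 > 3, 10 > 8, 9 > 4, 10 > 0.
So a strictly dominates c for the maximizer; c is strictly dominated.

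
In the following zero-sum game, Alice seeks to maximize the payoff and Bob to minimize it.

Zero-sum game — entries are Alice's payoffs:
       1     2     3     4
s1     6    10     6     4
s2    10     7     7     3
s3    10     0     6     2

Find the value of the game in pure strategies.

4

Row minima: 4, 3, 0 → Alice's maximin is 4.
Column maxima: 10, 10, 7, 4 → Bob's minimax is 4.
They coincide at (s1, 4), so the value is 4.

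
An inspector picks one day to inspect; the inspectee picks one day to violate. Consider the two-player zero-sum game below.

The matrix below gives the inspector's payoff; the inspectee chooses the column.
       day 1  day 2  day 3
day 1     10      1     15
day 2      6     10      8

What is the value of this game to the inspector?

Column day 3 is strictly dominated by day 1 for the inspectee (it gives the inspector more in every row).
The remaining 2×2 game on (day 1, day 2) × (day 1, day 2) has no saddle point. Let the inspector play day 1 with probability p; indifference gives 10p + 6(1−p) = p + 10(1−p), so p = 4/13.
Similarly the inspectee's optimal q on day 1 is 9/13, and the value is 10·(9/13) + (1)·(4/13) = 94/13.

94/13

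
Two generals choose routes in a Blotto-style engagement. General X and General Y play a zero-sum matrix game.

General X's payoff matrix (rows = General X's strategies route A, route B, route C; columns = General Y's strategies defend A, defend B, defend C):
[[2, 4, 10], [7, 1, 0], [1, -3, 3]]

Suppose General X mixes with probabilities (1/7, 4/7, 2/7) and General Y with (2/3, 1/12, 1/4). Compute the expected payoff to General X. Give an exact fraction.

51/14

Against (2/3, 1/12, 1/4), each row's expected payoff is route A: 25/6; route B: 19/4; route C: 7/6.
Taking the (1/7, 4/7, 2/7)-weighted average: (1/7)·(25/6) + (4/7)·(19/4) + (2/7)·(7/6) = 51/14.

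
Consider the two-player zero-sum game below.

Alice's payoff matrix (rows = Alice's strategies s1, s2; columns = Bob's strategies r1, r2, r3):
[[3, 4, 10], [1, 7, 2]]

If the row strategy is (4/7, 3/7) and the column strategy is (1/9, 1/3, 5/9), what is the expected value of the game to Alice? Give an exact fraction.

Against (1/9, 1/3, 5/9), each row's expected payoff is s1: 65/9; s2: 32/9.
Taking the (4/7, 3/7)-weighted average: (4/7)·(65/9) + (3/7)·(32/9) = 356/63.

356/63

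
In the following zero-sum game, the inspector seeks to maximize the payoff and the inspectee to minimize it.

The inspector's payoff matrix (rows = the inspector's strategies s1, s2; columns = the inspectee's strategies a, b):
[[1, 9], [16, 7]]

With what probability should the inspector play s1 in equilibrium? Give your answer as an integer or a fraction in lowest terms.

9/17

Row minima are 1 and 7, so the inspector's maximin is 7; column maxima are 16 and 9, so the inspectee's minimax is 9. These differ, so the equilibrium is in mixed strategies.
Let the inspector play s1 with probability p. The inspectee is indifferent when p + 16(1−p) = 9p + 7(1−p), giving p = 9/17.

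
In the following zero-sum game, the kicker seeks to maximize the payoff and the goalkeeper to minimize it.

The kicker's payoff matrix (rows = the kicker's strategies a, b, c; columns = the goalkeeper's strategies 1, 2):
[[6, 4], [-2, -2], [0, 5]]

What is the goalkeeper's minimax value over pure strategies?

The worst case (largest entry) in each column is 1: 6, 2: 5.
The best (smallest) of these is 5.

5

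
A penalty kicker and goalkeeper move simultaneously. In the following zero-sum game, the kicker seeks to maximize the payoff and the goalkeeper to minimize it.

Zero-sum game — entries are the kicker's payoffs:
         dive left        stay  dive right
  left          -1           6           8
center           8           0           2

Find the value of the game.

Column dive right is strictly dominated by stay for the goalkeeper (it gives the kicker more in every row).
The remaining 2×2 game on (left, center) × (dive left, stay) has no saddle point. Let the kicker play left with probability p; indifference gives −p + 8(1−p) = 6p, so p = 8/15.
Similarly the goalkeeper's optimal q on dive left is 2/5, and the value is -1·(2/5) + (6)·(3/5) = 16/5.

16/5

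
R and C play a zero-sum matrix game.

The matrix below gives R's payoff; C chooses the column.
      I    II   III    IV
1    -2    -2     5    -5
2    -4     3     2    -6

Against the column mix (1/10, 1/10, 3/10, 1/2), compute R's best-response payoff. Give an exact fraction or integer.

-7/5

1: (-2)·(1/10) + (-2)·(1/10) + (5)·(3/10) + (-5)·(1/2) = -7/5.
2: (-4)·(1/10) + (3)·(1/10) + (2)·(3/10) + (-6)·(1/2) = -5/2.
The best pure response is 1 with expected payoff -7/5.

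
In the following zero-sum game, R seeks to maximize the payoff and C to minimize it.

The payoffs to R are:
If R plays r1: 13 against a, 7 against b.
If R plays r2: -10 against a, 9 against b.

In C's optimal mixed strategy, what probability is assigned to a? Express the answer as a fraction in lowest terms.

Row minima are 7 and -10, so R's maximin is 7; column maxima are 13 and 9, so C's minimax is 9. These differ, so the equilibrium is in mixed strategies.
Let C play a with probability q. R is indifferent when 13q + 7(1−q) = −10q + 9(1−q), giving q = 2/25.

2/25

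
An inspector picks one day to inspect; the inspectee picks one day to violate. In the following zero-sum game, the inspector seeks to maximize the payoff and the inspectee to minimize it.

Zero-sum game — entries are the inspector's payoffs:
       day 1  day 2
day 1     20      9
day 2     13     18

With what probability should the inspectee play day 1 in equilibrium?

9/16

Row minima are 9 and 13, so the inspector's maximin is 13; column maxima are 20 and 18, so the inspectee's minimax is 18. These differ, so the equilibrium is in mixed strategies.
Let the inspectee play day 1 with probability q. The inspector is indifferent when 20q + 9(1−q) = 13q + 18(1−q), giving q = 9/16.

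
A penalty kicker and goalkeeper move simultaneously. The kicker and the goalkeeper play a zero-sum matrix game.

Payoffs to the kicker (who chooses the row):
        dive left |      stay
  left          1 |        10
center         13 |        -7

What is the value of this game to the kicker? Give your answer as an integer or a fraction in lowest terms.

137/29

Row minima are 1 and -7, so the kicker's maximin is 1; column maxima are 13 and 10, so the goalkeeper's minimax is 10. These differ, so the equilibrium is in mixed strategies.
Let the kicker play left with probability p. The goalkeeper is indifferent when p + 13(1−p) = 10p − 7(1−p), giving p = 20/29.
Let the goalkeeper play dive left with probability q. The kicker is indifferent when q + 10(1−q) = 13q − 7(1−q), giving q = 17/29.
The value is 1·(17/29) + (10)·(12/29) = 137/29.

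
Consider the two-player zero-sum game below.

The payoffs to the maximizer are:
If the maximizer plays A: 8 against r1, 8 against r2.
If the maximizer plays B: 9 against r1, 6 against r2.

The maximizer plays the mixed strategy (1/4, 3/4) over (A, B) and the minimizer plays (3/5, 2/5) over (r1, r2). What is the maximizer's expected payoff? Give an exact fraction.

Against (3/5, 2/5), each row's expected payoff is A: 8; B: 39/5.
Taking the (1/4, 3/4)-weighted average: (1/4)·(8) + (3/4)·(39/5) = 157/20.

157/20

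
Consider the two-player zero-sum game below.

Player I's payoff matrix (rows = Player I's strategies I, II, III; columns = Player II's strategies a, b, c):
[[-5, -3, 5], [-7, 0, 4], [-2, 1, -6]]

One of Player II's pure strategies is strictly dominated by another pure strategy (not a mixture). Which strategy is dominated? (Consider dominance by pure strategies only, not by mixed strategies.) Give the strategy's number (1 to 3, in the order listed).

2

Player II prefers columns that give Player I less. Compare b with a: -5 < -3, -7 < 0, -2 < 1.
So a strictly dominates b for Player II; b is strictly dominated.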